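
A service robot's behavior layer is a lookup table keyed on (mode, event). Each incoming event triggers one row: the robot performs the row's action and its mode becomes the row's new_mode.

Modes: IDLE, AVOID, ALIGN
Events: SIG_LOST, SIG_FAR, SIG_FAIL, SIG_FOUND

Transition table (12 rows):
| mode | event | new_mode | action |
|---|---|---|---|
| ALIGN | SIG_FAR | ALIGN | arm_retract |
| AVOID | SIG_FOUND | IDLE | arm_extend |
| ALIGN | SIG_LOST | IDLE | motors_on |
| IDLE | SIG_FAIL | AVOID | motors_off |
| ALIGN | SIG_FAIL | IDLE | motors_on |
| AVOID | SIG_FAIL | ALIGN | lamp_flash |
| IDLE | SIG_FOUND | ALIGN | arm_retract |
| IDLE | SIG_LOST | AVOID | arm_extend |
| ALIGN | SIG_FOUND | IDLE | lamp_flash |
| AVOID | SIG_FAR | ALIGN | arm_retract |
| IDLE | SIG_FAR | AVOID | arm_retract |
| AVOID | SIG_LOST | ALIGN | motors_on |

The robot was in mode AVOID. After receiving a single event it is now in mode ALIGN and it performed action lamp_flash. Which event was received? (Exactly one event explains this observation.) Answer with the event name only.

try SIG_LOST: (AVOID, SIG_LOST) → (ALIGN, motors_on)
try SIG_FAR: (AVOID, SIG_FAR) → (ALIGN, arm_retract)
try SIG_FAIL: (AVOID, SIG_FAIL) → (ALIGN, lamp_flash)  ← matches
try SIG_FOUND: (AVOID, SIG_FOUND) → (IDLE, arm_extend)

SIG_FAIL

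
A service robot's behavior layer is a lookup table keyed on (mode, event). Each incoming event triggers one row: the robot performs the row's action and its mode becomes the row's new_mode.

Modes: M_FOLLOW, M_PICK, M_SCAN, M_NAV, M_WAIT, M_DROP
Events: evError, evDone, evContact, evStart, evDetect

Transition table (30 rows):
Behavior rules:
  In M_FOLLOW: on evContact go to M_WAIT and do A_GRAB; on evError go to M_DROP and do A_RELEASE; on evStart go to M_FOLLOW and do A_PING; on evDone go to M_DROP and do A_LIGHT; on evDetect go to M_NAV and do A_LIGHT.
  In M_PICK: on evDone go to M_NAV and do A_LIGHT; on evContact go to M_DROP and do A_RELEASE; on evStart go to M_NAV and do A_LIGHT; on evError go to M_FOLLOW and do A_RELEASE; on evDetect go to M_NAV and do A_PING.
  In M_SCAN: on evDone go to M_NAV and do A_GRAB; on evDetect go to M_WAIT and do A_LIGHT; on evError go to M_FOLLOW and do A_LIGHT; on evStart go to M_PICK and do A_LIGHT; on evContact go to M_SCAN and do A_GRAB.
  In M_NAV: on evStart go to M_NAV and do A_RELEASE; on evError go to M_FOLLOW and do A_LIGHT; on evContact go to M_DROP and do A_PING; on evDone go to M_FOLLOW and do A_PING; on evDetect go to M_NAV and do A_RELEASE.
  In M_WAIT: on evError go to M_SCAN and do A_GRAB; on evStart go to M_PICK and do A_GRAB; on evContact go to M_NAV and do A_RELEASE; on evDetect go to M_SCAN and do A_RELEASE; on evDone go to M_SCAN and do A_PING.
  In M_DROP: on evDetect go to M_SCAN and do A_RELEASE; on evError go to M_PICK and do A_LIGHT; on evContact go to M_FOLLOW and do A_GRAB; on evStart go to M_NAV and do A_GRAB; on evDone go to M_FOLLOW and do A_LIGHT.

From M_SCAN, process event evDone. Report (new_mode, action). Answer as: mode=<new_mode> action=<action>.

mode=M_NAV action=A_GRAB

current mode = M_SCAN; filter table to that mode:
  (M_SCAN, evDone) → (M_NAV, A_GRAB)  ← event matches
  (M_SCAN, evDetect) → (M_WAIT, A_LIGHT)
  (M_SCAN, evError) → (M_FOLLOW, A_LIGHT)
  (M_SCAN, evStart) → (M_PICK, A_LIGHT)
  (M_SCAN, evContact) → (M_SCAN, A_GRAB)
event = evDone selects (M_NAV, A_GRAB)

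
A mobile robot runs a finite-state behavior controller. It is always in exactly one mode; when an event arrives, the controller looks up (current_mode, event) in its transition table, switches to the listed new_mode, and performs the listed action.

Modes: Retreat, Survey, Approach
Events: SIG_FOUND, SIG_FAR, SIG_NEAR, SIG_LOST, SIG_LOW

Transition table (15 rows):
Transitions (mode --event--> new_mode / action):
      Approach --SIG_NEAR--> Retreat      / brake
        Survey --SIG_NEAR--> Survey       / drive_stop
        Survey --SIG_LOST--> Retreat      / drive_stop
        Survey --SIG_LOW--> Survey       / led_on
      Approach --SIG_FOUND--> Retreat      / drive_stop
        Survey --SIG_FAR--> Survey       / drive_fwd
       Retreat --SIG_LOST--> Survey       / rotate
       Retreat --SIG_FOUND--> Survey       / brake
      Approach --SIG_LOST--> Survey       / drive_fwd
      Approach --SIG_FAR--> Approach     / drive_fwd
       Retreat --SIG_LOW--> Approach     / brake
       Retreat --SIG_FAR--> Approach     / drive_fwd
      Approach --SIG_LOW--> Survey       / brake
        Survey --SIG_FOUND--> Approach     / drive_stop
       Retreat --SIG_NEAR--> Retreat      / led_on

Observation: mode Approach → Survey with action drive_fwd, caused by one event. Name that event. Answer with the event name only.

try SIG_FOUND: (Approach, SIG_FOUND) → (Retreat, drive_stop)
try SIG_FAR: (Approach, SIG_FAR) → (Approach, drive_fwd)
try SIG_NEAR: (Approach, SIG_NEAR) → (Retreat, brake)
try SIG_LOST: (Approach, SIG_LOST) → (Survey, drive_fwd)  ← matches
try SIG_LOW: (Approach, SIG_LOW) → (Survey, brake)

SIG_LOST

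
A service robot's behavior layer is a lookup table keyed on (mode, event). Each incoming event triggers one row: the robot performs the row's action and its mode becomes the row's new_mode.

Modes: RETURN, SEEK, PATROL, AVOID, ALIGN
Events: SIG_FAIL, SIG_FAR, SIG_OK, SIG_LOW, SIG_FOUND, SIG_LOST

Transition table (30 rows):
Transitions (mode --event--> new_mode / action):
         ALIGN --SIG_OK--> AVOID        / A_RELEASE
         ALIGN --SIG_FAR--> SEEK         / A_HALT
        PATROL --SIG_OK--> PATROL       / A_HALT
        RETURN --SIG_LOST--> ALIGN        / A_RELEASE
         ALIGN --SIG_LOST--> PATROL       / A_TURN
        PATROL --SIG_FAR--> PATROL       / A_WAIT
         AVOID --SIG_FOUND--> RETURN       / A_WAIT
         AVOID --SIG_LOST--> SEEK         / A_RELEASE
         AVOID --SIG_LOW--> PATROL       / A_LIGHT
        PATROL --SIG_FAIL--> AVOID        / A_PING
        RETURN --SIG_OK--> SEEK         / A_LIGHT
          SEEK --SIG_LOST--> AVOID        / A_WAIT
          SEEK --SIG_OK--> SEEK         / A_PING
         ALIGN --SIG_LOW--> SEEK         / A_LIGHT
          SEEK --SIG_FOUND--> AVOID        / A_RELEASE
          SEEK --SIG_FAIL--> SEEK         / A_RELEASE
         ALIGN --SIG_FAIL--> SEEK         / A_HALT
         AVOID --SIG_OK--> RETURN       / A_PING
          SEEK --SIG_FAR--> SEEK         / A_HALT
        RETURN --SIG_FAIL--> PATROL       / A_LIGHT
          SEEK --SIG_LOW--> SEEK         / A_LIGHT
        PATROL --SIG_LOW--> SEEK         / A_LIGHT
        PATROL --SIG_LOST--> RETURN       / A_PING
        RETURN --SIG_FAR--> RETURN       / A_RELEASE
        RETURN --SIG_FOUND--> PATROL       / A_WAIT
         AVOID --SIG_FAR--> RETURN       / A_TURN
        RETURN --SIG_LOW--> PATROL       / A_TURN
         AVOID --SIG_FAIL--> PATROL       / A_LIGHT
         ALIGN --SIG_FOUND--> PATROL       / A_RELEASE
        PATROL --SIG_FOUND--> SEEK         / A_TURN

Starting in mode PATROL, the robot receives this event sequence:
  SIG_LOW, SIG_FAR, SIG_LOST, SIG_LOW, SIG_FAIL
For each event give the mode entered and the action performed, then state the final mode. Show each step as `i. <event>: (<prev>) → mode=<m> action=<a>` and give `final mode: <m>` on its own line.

1. SIG_LOW: (PATROL) → mode=SEEK action=A_LIGHT
2. SIG_FAR: (SEEK) → mode=SEEK action=A_HALT
3. SIG_LOST: (SEEK) → mode=AVOID action=A_WAIT
4. SIG_LOW: (AVOID) → mode=PATROL action=A_LIGHT
5. SIG_FAIL: (PATROL) → mode=AVOID action=A_PING

final mode: AVOID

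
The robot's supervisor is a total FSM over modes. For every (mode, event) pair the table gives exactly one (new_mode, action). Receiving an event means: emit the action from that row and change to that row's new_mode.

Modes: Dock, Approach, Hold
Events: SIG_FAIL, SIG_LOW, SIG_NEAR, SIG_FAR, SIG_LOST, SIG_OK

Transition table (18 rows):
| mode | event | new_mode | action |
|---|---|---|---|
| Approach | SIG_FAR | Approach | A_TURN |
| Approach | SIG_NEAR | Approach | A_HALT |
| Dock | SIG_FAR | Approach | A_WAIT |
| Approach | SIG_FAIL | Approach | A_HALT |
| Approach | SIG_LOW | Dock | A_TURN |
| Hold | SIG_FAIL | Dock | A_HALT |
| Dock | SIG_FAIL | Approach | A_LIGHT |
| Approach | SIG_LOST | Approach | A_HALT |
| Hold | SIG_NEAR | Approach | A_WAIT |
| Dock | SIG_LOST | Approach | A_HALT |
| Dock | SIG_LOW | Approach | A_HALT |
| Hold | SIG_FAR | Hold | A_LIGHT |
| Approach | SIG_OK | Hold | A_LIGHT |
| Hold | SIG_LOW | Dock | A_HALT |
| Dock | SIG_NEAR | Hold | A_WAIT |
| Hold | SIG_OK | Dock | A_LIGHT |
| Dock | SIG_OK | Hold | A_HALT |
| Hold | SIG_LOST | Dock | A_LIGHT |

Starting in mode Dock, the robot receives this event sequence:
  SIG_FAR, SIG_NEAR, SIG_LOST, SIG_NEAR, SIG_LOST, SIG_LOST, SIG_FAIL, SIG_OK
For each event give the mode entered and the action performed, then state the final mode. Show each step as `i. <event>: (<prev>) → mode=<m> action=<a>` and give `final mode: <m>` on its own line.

final mode: Hold

1. SIG_FAR: (Dock) → mode=Approach action=A_WAIT
2. SIG_NEAR: (Approach) → mode=Approach action=A_HALT
3. SIG_LOST: (Approach) → mode=Approach action=A_HALT
4. SIG_NEAR: (Approach) → mode=Approach action=A_HALT
5. SIG_LOST: (Approach) → mode=Approach action=A_HALT
6. SIG_LOST: (Approach) → mode=Approach action=A_HALT
7. SIG_FAIL: (Approach) → mode=Approach action=A_HALT
8. SIG_OK: (Approach) → mode=Hold action=A_LIGHT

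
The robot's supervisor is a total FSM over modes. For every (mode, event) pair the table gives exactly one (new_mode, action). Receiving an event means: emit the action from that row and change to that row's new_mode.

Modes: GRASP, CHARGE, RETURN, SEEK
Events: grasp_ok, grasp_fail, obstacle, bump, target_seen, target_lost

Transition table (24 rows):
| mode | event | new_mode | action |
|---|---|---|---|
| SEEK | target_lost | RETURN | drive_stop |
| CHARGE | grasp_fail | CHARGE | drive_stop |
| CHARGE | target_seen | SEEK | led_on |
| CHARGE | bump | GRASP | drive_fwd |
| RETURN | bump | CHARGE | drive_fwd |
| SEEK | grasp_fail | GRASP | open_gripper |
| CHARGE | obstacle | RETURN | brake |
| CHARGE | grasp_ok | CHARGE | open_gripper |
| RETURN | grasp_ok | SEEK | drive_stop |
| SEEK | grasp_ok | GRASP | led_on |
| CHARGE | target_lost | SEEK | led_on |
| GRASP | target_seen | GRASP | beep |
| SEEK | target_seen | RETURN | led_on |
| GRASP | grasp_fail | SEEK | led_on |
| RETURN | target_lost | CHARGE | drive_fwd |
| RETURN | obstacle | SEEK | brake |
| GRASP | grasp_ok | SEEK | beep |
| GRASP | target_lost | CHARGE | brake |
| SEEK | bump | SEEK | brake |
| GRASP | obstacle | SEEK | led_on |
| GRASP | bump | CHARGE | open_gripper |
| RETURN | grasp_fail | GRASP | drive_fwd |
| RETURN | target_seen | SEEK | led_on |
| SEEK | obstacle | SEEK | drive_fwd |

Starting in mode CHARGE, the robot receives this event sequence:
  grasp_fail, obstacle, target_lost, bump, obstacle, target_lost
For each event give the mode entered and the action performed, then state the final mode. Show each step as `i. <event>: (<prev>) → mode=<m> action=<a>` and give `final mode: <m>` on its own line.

final mode: RETURN

1. grasp_fail: (CHARGE) → mode=CHARGE action=drive_stop
2. obstacle: (CHARGE) → mode=RETURN action=brake
3. target_lost: (RETURN) → mode=CHARGE action=drive_fwd
4. bump: (CHARGE) → mode=GRASP action=drive_fwd
5. obstacle: (GRASP) → mode=SEEK action=led_on
6. target_lost: (SEEK) → mode=RETURN action=drive_stop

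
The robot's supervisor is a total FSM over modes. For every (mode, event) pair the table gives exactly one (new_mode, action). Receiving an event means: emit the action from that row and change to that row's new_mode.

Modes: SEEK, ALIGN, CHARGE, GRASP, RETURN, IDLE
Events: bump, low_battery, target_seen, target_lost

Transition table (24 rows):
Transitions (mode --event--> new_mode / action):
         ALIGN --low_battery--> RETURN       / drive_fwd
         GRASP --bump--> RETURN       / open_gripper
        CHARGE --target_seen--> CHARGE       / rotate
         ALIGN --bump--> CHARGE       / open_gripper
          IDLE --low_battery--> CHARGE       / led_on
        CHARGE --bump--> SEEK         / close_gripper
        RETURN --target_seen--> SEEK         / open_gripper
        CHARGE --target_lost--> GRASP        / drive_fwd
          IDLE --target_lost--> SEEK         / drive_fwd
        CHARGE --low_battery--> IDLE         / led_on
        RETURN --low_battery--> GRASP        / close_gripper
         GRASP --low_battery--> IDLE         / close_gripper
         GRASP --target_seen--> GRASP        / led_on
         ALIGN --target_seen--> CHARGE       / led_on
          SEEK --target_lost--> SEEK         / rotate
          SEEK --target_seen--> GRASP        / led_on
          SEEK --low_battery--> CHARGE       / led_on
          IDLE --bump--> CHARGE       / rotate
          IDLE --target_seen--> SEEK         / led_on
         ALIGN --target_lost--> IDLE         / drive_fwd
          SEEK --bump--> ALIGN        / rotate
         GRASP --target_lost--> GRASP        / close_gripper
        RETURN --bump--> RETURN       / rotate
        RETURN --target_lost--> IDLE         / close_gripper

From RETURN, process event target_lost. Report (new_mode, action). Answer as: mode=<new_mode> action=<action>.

mode=IDLE action=close_gripper

current mode = RETURN; filter table to that mode:
  (RETURN, target_seen) → (SEEK, open_gripper)
  (RETURN, low_battery) → (GRASP, close_gripper)
  (RETURN, bump) → (RETURN, rotate)
  (RETURN, target_lost) → (IDLE, close_gripper)  ← event matches
event = target_lost selects (IDLE, close_gripper)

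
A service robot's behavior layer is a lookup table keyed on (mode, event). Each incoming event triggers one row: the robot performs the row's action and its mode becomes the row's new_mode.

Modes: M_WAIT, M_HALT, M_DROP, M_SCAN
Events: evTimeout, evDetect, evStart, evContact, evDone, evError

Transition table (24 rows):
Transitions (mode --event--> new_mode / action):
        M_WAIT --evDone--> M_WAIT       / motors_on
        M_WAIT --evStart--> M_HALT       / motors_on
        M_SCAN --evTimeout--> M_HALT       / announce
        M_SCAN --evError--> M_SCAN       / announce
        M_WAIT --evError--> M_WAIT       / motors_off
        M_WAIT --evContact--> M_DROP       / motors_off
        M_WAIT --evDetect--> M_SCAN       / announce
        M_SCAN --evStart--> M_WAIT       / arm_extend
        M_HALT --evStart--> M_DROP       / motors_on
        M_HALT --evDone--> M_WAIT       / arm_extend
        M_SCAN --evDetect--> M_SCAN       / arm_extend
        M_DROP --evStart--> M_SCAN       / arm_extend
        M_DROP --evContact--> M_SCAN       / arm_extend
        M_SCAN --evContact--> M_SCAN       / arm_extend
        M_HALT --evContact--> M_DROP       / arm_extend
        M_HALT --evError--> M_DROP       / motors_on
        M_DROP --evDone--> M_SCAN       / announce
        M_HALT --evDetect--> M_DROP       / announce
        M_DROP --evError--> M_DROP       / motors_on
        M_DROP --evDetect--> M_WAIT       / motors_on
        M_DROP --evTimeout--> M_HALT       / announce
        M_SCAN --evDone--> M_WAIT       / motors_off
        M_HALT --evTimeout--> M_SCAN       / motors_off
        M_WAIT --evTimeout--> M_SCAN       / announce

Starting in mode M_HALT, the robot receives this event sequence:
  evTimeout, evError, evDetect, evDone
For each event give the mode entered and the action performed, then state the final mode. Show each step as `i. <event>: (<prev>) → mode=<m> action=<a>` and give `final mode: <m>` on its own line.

1. evTimeout: (M_HALT) → mode=M_SCAN action=motors_off
2. evError: (M_SCAN) → mode=M_SCAN action=announce
3. evDetect: (M_SCAN) → mode=M_SCAN action=arm_extend
4. evDone: (M_SCAN) → mode=M_WAIT action=motors_off

final mode: M_WAIT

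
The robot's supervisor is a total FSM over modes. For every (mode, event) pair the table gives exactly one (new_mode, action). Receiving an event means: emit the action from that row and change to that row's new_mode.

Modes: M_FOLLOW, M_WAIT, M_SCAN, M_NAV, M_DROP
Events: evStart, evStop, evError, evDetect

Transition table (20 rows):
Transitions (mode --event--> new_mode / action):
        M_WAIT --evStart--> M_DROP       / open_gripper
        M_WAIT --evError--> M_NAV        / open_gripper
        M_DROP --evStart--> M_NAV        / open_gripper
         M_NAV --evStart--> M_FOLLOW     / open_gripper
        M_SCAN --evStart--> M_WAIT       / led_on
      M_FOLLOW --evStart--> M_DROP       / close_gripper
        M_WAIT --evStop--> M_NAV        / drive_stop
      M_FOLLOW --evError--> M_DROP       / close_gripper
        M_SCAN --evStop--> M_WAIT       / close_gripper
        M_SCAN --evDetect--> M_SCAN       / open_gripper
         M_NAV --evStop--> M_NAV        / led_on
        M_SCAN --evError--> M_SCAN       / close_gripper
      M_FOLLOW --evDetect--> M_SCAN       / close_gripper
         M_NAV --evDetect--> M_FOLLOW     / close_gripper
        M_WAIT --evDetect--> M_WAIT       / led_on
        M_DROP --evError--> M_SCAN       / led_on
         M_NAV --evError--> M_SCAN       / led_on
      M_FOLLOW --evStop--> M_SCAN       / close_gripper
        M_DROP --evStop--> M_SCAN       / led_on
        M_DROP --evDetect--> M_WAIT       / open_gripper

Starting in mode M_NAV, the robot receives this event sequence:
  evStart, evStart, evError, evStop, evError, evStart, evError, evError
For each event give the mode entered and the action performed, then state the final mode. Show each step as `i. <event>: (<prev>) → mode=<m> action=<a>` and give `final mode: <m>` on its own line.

1. evStart: (M_NAV) → mode=M_FOLLOW action=open_gripper
2. evStart: (M_FOLLOW) → mode=M_DROP action=close_gripper
3. evError: (M_DROP) → mode=M_SCAN action=led_on
4. evStop: (M_SCAN) → mode=M_WAIT action=close_gripper
5. evError: (M_WAIT) → mode=M_NAV action=open_gripper
6. evStart: (M_NAV) → mode=M_FOLLOW action=open_gripper
7. evError: (M_FOLLOW) → mode=M_DROP action=close_gripper
8. evError: (M_DROP) → mode=M_SCAN action=led_on

final mode: M_SCAN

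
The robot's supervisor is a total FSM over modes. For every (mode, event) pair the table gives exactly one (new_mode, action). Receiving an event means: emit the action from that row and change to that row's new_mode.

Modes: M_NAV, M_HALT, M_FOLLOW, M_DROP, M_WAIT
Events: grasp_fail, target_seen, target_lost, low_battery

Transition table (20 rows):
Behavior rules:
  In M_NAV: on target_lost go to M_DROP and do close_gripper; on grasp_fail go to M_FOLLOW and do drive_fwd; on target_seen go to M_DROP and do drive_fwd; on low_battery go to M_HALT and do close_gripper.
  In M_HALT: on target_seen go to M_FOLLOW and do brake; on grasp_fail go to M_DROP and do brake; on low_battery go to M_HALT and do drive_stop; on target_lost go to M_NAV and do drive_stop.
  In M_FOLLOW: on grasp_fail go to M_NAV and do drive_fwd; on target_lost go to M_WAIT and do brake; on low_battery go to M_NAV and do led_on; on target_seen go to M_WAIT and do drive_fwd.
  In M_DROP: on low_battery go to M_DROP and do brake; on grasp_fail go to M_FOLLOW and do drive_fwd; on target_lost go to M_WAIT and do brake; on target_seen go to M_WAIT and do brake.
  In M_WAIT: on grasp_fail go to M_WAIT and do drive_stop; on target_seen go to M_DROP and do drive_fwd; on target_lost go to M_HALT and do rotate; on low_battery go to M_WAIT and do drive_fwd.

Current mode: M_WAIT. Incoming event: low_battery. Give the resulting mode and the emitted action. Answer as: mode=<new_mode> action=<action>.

current mode = M_WAIT; filter table to that mode:
  (M_WAIT, grasp_fail) → (M_WAIT, drive_stop)
  (M_WAIT, target_seen) → (M_DROP, drive_fwd)
  (M_WAIT, target_lost) → (M_HALT, rotate)
  (M_WAIT, low_battery) → (M_WAIT, drive_fwd)  ← event matches
event = low_battery selects (M_WAIT, drive_fwd)

mode=M_WAIT action=drive_fwd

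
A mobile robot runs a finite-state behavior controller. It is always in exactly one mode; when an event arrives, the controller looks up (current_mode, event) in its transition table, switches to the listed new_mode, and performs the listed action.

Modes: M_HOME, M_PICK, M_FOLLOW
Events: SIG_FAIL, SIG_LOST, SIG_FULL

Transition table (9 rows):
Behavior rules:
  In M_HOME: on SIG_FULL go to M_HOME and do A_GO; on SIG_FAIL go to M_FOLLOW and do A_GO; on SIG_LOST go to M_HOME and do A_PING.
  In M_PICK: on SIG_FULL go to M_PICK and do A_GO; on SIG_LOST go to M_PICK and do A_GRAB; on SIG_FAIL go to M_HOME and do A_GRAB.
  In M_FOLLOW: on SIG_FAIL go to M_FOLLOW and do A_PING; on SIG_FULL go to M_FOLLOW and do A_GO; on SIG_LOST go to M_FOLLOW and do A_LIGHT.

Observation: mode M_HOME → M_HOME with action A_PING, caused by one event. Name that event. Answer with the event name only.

SIG_LOST

try SIG_FAIL: (M_HOME, SIG_FAIL) → (M_FOLLOW, A_GO)
try SIG_LOST: (M_HOME, SIG_LOST) → (M_HOME, A_PING)  ← matches
try SIG_FULL: (M_HOME, SIG_FULL) → (M_HOME, A_GO)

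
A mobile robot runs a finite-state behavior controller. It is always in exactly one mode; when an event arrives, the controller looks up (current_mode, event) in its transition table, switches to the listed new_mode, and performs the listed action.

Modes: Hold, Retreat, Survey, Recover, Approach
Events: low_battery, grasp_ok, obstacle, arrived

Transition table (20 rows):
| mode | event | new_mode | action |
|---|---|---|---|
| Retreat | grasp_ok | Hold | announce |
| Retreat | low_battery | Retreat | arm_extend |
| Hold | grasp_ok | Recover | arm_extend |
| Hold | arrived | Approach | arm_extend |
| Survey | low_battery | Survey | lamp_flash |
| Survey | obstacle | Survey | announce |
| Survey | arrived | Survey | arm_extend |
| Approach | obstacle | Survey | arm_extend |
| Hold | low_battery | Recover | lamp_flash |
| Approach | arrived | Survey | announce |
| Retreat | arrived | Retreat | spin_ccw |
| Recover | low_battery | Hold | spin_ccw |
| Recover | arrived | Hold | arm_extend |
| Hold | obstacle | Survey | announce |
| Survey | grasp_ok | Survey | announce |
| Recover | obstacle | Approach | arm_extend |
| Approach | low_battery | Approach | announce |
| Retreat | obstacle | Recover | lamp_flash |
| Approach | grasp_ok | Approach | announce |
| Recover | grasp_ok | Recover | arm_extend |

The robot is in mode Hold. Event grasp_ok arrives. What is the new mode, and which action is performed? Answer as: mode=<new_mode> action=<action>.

current mode = Hold; filter table to that mode:
  (Hold, grasp_ok) → (Recover, arm_extend)  ← event matches
  (Hold, arrived) → (Approach, arm_extend)
  (Hold, low_battery) → (Recover, lamp_flash)
  (Hold, obstacle) → (Survey, announce)
event = grasp_ok selects (Recover, arm_extend)

mode=Recover action=arm_extend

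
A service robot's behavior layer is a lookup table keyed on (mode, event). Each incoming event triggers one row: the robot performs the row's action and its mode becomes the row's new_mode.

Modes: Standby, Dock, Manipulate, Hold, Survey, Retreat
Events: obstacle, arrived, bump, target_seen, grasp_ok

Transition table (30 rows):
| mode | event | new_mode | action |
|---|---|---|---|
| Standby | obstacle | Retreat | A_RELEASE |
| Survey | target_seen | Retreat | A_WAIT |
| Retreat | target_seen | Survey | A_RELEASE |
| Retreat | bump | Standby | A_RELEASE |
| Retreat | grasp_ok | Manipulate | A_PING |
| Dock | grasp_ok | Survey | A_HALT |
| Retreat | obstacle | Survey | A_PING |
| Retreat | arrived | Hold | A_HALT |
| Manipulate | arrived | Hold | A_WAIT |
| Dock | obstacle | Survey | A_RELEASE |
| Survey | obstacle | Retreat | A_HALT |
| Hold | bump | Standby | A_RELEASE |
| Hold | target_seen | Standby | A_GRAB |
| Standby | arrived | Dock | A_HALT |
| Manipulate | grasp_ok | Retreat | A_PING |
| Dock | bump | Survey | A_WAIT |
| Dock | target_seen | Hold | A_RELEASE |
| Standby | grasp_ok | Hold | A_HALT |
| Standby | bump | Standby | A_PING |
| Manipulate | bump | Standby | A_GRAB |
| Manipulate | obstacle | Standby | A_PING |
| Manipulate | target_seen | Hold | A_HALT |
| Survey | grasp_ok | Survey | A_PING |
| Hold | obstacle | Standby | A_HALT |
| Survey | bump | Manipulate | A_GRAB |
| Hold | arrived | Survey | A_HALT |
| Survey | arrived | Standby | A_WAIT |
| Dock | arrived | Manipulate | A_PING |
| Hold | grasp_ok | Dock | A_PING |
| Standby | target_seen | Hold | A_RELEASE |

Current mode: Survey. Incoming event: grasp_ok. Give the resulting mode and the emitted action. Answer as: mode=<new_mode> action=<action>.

mode=Survey action=A_PING

current mode = Survey; filter table to that mode:
  (Survey, target_seen) → (Retreat, A_WAIT)
  (Survey, obstacle) → (Retreat, A_HALT)
  (Survey, grasp_ok) → (Survey, A_PING)  ← event matches
  (Survey, bump) → (Manipulate, A_GRAB)
  (Survey, arrived) → (Standby, A_WAIT)
event = grasp_ok selects (Survey, A_PING)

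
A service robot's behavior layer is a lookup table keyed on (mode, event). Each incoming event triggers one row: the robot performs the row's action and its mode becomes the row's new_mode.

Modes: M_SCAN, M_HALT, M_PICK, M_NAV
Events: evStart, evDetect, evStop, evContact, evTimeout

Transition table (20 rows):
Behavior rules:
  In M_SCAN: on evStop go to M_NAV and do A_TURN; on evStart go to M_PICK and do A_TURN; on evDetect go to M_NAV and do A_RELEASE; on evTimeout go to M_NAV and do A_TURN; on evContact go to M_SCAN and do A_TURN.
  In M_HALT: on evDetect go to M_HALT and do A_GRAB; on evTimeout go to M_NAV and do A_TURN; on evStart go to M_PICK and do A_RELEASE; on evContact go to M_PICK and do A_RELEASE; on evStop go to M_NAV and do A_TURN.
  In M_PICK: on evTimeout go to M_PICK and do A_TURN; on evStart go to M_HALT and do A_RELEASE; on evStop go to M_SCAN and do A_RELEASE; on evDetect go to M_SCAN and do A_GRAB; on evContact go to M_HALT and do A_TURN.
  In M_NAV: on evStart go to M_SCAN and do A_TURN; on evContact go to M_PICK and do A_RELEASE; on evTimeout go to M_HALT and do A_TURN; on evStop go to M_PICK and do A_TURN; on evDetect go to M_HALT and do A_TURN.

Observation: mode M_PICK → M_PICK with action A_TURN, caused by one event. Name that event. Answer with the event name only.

try evStart: (M_PICK, evStart) → (M_HALT, A_RELEASE)
try evDetect: (M_PICK, evDetect) → (M_SCAN, A_GRAB)
try evStop: (M_PICK, evStop) → (M_SCAN, A_RELEASE)
try evContact: (M_PICK, evContact) → (M_HALT, A_TURN)
try evTimeout: (M_PICK, evTimeout) → (M_PICK, A_TURN)  ← matches

evTimeout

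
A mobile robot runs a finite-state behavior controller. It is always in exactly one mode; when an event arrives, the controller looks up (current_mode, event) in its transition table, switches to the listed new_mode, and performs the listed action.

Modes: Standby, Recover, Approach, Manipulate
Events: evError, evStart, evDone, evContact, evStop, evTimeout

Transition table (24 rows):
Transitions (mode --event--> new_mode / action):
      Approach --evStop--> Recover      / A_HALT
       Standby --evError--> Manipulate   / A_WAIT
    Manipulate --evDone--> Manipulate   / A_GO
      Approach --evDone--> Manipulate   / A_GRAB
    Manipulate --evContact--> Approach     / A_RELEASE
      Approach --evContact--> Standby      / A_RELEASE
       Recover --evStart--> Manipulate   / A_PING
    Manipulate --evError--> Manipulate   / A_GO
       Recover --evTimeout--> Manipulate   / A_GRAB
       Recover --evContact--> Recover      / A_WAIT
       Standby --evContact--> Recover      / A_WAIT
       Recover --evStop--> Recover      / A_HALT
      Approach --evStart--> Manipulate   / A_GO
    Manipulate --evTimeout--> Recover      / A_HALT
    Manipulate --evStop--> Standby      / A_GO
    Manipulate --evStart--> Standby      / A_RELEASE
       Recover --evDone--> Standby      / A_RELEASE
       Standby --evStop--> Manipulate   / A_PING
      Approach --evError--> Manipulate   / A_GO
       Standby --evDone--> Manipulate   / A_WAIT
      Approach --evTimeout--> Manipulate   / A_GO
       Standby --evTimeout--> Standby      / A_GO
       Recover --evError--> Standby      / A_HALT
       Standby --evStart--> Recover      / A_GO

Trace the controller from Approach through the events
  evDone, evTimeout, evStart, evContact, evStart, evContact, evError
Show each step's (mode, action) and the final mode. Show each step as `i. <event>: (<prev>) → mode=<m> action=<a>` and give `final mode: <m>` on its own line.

1. evDone: (Approach) → mode=Manipulate action=A_GRAB
2. evTimeout: (Manipulate) → mode=Recover action=A_HALT
3. evStart: (Recover) → mode=Manipulate action=A_PING
4. evContact: (Manipulate) → mode=Approach action=A_RELEASE
5. evStart: (Approach) → mode=Manipulate action=A_GO
6. evContact: (Manipulate) → mode=Approach action=A_RELEASE
7. evError: (Approach) → mode=Manipulate action=A_GO

final mode: Manipulate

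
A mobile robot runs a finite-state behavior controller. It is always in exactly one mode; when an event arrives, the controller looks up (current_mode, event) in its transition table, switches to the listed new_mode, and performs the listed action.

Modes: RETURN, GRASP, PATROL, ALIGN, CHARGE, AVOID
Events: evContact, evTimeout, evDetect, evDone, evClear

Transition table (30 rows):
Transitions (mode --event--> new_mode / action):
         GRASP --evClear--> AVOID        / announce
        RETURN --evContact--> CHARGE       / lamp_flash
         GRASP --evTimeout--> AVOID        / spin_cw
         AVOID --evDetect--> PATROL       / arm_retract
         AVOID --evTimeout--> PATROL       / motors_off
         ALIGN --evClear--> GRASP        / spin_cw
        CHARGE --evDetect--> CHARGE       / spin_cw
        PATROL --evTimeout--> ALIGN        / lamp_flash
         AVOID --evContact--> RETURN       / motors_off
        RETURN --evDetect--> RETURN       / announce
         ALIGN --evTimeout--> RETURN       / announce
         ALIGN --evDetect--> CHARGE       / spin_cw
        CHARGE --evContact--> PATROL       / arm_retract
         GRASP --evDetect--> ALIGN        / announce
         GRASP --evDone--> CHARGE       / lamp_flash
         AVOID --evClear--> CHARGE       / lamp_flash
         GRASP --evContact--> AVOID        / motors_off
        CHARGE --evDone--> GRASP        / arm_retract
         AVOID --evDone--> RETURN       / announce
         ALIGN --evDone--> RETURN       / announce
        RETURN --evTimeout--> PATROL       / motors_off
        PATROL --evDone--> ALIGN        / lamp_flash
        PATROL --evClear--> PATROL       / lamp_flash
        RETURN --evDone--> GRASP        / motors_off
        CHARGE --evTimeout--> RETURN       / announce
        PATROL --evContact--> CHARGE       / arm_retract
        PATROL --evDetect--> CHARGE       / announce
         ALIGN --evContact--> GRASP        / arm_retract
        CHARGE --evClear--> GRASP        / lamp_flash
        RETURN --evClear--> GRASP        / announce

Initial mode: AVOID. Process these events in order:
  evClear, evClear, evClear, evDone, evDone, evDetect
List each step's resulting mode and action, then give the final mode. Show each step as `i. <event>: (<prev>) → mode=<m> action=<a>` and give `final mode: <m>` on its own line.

1. evClear: (AVOID) → mode=CHARGE action=lamp_flash
2. evClear: (CHARGE) → mode=GRASP action=lamp_flash
3. evClear: (GRASP) → mode=AVOID action=announce
4. evDone: (AVOID) → mode=RETURN action=announce
5. evDone: (RETURN) → mode=GRASP action=motors_off
6. evDetect: (GRASP) → mode=ALIGN action=announce

final mode: ALIGN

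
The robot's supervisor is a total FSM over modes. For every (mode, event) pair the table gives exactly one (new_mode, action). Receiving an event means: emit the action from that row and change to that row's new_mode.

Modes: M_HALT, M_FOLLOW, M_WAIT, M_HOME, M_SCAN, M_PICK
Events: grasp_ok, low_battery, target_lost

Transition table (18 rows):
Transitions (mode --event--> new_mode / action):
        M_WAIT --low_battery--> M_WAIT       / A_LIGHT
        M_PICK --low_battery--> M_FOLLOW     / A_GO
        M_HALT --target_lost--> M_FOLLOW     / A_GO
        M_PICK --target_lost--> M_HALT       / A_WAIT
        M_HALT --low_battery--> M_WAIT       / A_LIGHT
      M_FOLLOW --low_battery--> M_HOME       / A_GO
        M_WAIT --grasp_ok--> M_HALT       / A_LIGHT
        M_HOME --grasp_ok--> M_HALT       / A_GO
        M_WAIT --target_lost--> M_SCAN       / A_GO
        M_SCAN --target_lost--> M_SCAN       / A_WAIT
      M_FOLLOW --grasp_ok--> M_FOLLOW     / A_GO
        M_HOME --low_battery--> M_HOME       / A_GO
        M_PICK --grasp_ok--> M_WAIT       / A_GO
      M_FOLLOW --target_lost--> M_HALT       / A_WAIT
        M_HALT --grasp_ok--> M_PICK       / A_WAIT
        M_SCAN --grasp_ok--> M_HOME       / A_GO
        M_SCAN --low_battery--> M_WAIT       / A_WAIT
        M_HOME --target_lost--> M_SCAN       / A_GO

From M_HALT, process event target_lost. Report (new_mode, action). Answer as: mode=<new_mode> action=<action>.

current mode = M_HALT; filter table to that mode:
  (M_HALT, target_lost) → (M_FOLLOW, A_GO)  ← event matches
  (M_HALT, low_battery) → (M_WAIT, A_LIGHT)
  (M_HALT, grasp_ok) → (M_PICK, A_WAIT)
event = target_lost selects (M_FOLLOW, A_GO)

mode=M_FOLLOW action=A_GO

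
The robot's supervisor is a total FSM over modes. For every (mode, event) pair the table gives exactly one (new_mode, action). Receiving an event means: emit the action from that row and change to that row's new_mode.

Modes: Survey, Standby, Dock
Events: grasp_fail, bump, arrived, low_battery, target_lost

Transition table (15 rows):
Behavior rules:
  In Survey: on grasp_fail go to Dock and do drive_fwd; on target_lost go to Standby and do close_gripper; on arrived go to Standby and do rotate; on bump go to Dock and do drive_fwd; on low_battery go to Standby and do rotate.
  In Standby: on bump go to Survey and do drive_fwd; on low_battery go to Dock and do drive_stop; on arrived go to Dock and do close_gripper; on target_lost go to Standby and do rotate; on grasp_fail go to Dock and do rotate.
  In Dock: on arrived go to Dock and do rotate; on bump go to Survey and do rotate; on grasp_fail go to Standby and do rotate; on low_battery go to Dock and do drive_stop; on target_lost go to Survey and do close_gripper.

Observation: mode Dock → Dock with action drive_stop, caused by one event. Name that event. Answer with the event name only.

low_battery

try grasp_fail: (Dock, grasp_fail) → (Standby, rotate)
try bump: (Dock, bump) → (Survey, rotate)
try arrived: (Dock, arrived) → (Dock, rotate)
try low_battery: (Dock, low_battery) → (Dock, drive_stop)  ← matches
try target_lost: (Dock, target_lost) → (Survey, close_gripper)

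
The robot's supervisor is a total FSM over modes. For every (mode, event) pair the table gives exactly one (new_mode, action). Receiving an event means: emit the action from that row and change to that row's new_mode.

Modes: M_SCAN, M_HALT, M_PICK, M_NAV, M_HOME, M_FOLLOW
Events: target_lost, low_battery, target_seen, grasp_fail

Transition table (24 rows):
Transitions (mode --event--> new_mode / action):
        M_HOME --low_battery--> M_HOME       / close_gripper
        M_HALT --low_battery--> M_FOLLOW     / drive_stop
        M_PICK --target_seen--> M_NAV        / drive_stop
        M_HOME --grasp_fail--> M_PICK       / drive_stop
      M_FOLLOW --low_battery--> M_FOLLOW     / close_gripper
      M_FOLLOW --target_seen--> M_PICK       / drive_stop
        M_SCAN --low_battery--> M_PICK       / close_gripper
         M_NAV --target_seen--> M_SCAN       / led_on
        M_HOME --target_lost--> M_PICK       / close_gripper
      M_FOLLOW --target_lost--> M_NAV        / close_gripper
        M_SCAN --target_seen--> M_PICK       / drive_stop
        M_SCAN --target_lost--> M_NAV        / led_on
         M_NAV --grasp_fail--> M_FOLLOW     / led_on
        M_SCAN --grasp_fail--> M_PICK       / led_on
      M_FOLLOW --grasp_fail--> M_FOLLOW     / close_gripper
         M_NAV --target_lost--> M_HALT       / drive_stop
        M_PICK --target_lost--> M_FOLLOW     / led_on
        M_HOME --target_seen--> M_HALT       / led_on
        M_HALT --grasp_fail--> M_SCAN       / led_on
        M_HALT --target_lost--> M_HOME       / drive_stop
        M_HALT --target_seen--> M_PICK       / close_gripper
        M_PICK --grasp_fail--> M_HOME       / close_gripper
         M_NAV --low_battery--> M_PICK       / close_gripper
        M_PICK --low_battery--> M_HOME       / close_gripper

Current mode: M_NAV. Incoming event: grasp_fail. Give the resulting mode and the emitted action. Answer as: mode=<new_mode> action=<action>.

current mode = M_NAV; filter table to that mode:
  (M_NAV, target_seen) → (M_SCAN, led_on)
  (M_NAV, grasp_fail) → (M_FOLLOW, led_on)  ← event matches
  (M_NAV, target_lost) → (M_HALT, drive_stop)
  (M_NAV, low_battery) → (M_PICK, close_gripper)
event = grasp_fail selects (M_FOLLOW, led_on)

mode=M_FOLLOW action=led_on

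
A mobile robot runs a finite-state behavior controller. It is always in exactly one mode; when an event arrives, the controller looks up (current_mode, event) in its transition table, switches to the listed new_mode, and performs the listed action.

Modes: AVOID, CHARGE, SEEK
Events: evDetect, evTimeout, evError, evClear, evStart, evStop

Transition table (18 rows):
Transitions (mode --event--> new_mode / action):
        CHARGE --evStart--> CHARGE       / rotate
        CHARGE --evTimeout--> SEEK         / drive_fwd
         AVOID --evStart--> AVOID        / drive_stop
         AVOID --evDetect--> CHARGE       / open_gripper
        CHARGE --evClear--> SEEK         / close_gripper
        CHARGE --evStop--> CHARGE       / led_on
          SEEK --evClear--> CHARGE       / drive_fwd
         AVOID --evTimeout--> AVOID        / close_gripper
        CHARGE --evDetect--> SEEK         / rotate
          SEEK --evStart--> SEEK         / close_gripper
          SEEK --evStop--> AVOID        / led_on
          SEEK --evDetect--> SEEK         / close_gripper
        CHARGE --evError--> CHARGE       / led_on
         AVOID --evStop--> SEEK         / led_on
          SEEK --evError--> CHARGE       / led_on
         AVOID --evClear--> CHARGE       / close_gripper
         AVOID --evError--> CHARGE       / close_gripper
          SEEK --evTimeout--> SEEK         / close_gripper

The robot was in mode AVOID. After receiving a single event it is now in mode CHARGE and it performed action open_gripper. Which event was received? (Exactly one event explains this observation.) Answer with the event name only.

try evDetect: (AVOID, evDetect) → (CHARGE, open_gripper)  ← matches
try evTimeout: (AVOID, evTimeout) → (AVOID, close_gripper)
try evError: (AVOID, evError) → (CHARGE, close_gripper)
try evClear: (AVOID, evClear) → (CHARGE, close_gripper)
try evStart: (AVOID, evStart) → (AVOID, drive_stop)
try evStop: (AVOID, evStop) → (SEEK, led_on)

evDetect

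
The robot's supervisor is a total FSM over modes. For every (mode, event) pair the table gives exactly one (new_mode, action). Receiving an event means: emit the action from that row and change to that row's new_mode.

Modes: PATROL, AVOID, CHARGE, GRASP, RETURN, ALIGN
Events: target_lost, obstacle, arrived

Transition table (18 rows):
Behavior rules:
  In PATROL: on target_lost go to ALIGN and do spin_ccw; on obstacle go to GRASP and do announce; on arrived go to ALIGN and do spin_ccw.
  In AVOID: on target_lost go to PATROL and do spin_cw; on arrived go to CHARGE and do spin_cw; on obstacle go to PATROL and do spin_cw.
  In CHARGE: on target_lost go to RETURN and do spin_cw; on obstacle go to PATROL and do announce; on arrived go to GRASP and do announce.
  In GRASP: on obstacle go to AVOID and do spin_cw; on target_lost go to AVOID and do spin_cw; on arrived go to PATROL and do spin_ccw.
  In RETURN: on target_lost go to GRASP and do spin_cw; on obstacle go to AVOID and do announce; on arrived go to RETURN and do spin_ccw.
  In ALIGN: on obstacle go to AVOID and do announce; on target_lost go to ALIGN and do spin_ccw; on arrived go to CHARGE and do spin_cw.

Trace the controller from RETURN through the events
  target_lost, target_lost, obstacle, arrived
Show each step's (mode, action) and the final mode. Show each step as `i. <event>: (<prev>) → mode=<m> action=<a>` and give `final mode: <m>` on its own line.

1. target_lost: (RETURN) → mode=GRASP action=spin_cw
2. target_lost: (GRASP) → mode=AVOID action=spin_cw
3. obstacle: (AVOID) → mode=PATROL action=spin_cw
4. arrived: (PATROL) → mode=ALIGN action=spin_ccw

final mode: ALIGN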